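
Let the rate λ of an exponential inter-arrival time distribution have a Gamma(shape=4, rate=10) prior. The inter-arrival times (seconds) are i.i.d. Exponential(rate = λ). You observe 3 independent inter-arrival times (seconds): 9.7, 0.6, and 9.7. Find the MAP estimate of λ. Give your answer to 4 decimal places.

λ̂_MAP = 0.2000

The Exponential(rate=λ) likelihood is ∝ λ^n e^(−λΣtᵢ). Here n = 3 and Σtᵢ = 9.7 + 0.6 + 9.7 = 20.
Posterior ∝ λ^3e^(−10λ) · λ^3e^(−20λ) = λ^6e^(−30λ), i.e. Gamma(7, 30).
Mode = (a−1)/b = 6/30 ≈ 0.2000.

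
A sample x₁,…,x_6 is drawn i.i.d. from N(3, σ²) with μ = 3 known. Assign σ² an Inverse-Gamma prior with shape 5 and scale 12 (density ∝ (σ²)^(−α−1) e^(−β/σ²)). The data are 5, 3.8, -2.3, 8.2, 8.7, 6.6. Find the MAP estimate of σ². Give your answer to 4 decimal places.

σ̂²_MAP = 7.1789

Sum of squared deviations about the known mean: SS = (5−3)² + (3.8−3)² + (-2.3−3)² + (8.2−3)² + (8.7−3)² + (6.6−3)² = 105.22.
The Normal likelihood contributes (σ²)^(−n/2) exp(−SS/(2σ²)), so the posterior is Inverse-Gamma(α + n/2, β + SS/2) = Inverse-Gamma(8, 64.61).
The mode of Inverse-Gamma(a, b) is b/(a+1) = 64.61/9 ≈ 7.1789.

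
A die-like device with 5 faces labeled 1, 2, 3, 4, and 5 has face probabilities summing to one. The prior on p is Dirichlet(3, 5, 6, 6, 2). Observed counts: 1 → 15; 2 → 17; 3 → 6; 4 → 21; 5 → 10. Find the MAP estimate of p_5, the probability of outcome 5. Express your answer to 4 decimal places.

The posterior is Dirichlet(αᵢ + nᵢ) = Dirichlet(18, 22, 12, 27, 12).
For a Dirichlet(a₁,…,a_K) with all aᵢ > 1, the mode has j-th component (aⱼ − 1)/(Σaᵢ − K).
Here Σaᵢ = 91 and K = 5, so p_5 = (12 − 1)/(91 − 5) = 11/86 ≈ 0.1279.

MAP estimate: 0.1279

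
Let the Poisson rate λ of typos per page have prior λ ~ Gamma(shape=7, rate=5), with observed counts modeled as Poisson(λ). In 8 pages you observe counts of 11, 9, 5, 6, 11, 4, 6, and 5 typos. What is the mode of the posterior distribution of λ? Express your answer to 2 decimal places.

λ̂_MAP = 4.85

Σxᵢ = 11+9+5+6+11+4+6+5 = 57, with n = 8.
Posterior ∝ λ^6e^(−5λ) · λ^57e^(−8λ) = λ^63e^(−13λ), i.e. Gamma(shape=64, rate=13).
The mode of a Gamma(a, b) with a ≥ 1 (shape–rate) is (a−1)/b = 63/13 ≈ 4.85.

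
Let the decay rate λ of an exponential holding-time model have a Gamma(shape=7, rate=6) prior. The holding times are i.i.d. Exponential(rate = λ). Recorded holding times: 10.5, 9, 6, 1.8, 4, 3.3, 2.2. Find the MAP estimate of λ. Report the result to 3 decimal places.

The Exponential(rate=λ) likelihood is ∝ λ^n e^(−λΣtᵢ). Here n = 7 and Σtᵢ = 10.5 + 9 + 6 + 1.8 + 4 + 3.3 + 2.2 = 36.8.
Posterior ∝ λ^6e^(−6λ) · λ^7e^(−36.8λ) = λ^13e^(−42.8λ), i.e. Gamma(14, 42.8).
Mode = (a−1)/b = 13/42.8 ≈ 0.304.

λ̂_MAP = 0.304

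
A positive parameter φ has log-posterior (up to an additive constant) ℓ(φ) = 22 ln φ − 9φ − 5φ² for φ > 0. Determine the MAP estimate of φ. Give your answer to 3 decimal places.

ℓ'(φ) = 22/φ − 9 − 10φ. Setting this to zero and multiplying by φ: 10φ² + 9φ − 22 = 0.
φ = (−9 + √(9² + 4·10·22)) / (2·10) = (−9 + √961) / 20 = (−9 + 31)/20 = 11/10.
ℓ''(φ) = −22/φ² − 10 < 0, confirming a maximum.

φ̂_MAP = 1.100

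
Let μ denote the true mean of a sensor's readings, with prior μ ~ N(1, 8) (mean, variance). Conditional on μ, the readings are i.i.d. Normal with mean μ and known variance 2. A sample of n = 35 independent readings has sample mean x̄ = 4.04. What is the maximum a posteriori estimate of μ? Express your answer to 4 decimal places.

μ̂_MAP = 4.0184

n = 35, x̄ = 4.04.
For a Normal prior and Normal likelihood with known variance, the posterior is Normal; its mode equals its mean, the precision-weighted average.
Prior precision 1/σ₀² = 1/8 = 0.125; data precision n/σ² = 35/2 = 17.5.
μ̂ = (0.125·1 + 17.5·4.04) / (0.125 + 17.5) = 70.825/17.625 = 2833/705 ≈ 4.0184.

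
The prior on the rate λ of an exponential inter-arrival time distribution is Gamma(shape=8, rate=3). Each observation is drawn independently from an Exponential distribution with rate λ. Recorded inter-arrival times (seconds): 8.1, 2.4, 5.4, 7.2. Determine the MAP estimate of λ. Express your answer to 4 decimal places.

λ̂_MAP = 0.4215

The Exponential(rate=λ) likelihood is ∝ λ^n e^(−λΣtᵢ). Here n = 4 and Σtᵢ = 8.1 + 2.4 + 5.4 + 7.2 = 23.1.
Posterior ∝ λ^7e^(−3λ) · λ^4e^(−23.1λ) = λ^11e^(−26.1λ), i.e. Gamma(12, 26.1).
Mode = (a−1)/b = 11/26.1 ≈ 0.4215.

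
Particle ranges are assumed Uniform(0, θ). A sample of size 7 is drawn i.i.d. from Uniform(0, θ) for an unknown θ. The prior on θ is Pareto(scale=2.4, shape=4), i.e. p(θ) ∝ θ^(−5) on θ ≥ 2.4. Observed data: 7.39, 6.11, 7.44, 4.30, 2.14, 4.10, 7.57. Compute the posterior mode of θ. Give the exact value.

The Uniform(0, θ) likelihood is θ^(−n) for θ ≥ max(xᵢ), zero otherwise. Here max(xᵢ) = 7.57.
Posterior ∝ θ^(−5) · θ^(−7) = θ^(−12) on θ ≥ max(2.4, 7.57) = 7.57.
This density is strictly decreasing in θ, so the posterior mode lies at the lower boundary of the support.

θ̂_MAP = 7.57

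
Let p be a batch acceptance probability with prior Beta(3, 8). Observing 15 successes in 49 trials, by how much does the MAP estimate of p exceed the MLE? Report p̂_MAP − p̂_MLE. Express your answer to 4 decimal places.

MAP − MLE = -0.0130

Posterior is Beta(18, 42); MAP = (18−1)/(60−2) = 17/58 ≈ 0.29310.
MLE ignores the prior: p̂_MLE = k/n = 15/49 ≈ 0.30612.
Difference = 17/58 − 15/49 = -37/2842 ≈ -0.0130.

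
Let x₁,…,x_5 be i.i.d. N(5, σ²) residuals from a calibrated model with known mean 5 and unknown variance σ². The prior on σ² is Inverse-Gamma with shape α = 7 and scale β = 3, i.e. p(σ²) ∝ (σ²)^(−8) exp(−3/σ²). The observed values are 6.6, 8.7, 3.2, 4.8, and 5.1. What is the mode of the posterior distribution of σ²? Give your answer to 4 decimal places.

Sum of squared deviations about the known mean: SS = (6.6−5)² + (8.7−5)² + (3.2−5)² + (4.8−5)² + (5.1−5)² = 19.54.
The Normal likelihood contributes (σ²)^(−n/2) exp(−SS/(2σ²)), so the posterior is Inverse-Gamma(α + n/2, β + SS/2) = Inverse-Gamma(9.5, 12.77).
The mode of Inverse-Gamma(a, b) is b/(a+1) = 12.77/10.5 ≈ 1.2162.

σ̂²_MAP = 1.2162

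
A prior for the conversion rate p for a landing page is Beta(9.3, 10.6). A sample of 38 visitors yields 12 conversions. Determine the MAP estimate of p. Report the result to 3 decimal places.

Prior: Beta(9.3, 10.6).
Data: 12 successes in 38 trials. The binomial likelihood contributes p^12(1−p)^26, so the posterior is Beta(9.3+12, 10.6+26) = Beta(21.3, 36.6).
For Beta(a, b) with a, b > 1 the mode is (a−1)/(a+b−2) = 20.3/55.9 ≈ 0.363.

p̂_MAP = 0.363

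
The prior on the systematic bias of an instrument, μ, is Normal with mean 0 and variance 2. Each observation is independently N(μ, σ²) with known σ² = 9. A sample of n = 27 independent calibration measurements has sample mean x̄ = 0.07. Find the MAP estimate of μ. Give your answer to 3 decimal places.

μ̂_MAP = 0.060

n = 27, x̄ = 0.07.
For a Normal prior and Normal likelihood with known variance, the posterior is Normal; its mode equals its mean, the precision-weighted average.
Prior precision 1/σ₀² = 1/2 = 0.5; data precision n/σ² = 27/9 = 3.
μ̂ = (0.5·0 + 3·0.07) / (0.5 + 3) = 0.21/3.5 = 0.060.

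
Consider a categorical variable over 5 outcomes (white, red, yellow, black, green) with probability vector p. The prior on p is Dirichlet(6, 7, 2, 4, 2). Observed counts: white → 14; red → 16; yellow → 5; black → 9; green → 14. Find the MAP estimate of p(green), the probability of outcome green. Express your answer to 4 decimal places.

The posterior is Dirichlet(αᵢ + nᵢ) = Dirichlet(20, 23, 7, 13, 16).
For a Dirichlet(a₁,…,a_K) with all aᵢ > 1, the mode has j-th component (aⱼ − 1)/(Σaᵢ − K).
Here Σaᵢ = 79 and K = 5, so p(green) = (16 − 1)/(79 − 5) = 15/74 ≈ 0.2027.

MAP estimate of p(green) = 0.2027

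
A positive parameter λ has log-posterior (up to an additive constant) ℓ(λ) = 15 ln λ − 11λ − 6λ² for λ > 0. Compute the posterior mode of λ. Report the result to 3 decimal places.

ℓ'(λ) = 15/λ − 11 − 12λ. Setting this to zero and multiplying by λ: 12λ² + 11λ − 15 = 0.
λ = (−11 + √(11² + 4·12·15)) / (2·12) = (−11 + √841) / 24 = (−11 + 29)/24 = 3/4.
ℓ''(λ) = −15/λ² − 12 < 0, confirming a maximum.

λ̂_MAP = 0.750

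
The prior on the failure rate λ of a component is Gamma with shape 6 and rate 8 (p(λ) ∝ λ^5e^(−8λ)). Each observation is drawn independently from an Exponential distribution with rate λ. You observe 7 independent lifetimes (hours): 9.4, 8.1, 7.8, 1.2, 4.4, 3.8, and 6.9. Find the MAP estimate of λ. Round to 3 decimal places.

λ̂_MAP = 0.242

The Exponential(rate=λ) likelihood is ∝ λ^n e^(−λΣtᵢ). Here n = 7 and Σtᵢ = 9.4 + 8.1 + 7.8 + 1.2 + 4.4 + 3.8 + 6.9 = 41.6.
Posterior ∝ λ^5e^(−8λ) · λ^7e^(−41.6λ) = λ^12e^(−49.6λ), i.e. Gamma(13, 49.6).
Mode = (a−1)/b = 12/49.6 ≈ 0.242.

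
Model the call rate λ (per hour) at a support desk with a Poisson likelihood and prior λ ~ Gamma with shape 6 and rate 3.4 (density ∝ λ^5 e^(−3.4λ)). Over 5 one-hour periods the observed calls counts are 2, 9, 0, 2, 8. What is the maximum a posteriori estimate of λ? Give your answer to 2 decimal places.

Σxᵢ = 2+9+0+2+8 = 21, with n = 5.
Posterior ∝ λ^5e^(−3.4λ) · λ^21e^(−5λ) = λ^26e^(−8.4λ), i.e. Gamma(shape=27, rate=8.4).
The mode of a Gamma(a, b) with a ≥ 1 (shape–rate) is (a−1)/b = 26/8.4 ≈ 3.10.

λ̂_MAP = 3.10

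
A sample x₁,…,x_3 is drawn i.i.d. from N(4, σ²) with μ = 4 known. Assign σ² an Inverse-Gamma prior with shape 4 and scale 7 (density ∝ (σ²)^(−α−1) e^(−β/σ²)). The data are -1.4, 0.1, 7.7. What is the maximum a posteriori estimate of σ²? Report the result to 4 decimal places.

σ̂²_MAP = 5.5431

Sum of squared deviations about the known mean: SS = (-1.4−4)² + (0.1−4)² + (7.7−4)² = 58.06.
The Normal likelihood contributes (σ²)^(−n/2) exp(−SS/(2σ²)), so the posterior is Inverse-Gamma(α + n/2, β + SS/2) = Inverse-Gamma(5.5, 36.03).
The mode of Inverse-Gamma(a, b) is b/(a+1) = 36.03/6.5 ≈ 5.5431.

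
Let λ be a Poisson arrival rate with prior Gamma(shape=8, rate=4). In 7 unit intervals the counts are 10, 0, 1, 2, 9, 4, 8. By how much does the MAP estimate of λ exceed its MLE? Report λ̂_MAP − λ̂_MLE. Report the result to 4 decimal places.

MAP − MLE = -1.1299

Σxᵢ = 34. Posterior is Gamma(42, 11); MAP = (42−1)/11 = 41/11 ≈ 3.72727.
MLE = x̄ = 34/7 ≈ 4.85714.
Difference = 41/11 − 34/7 = -87/77 ≈ -1.1299.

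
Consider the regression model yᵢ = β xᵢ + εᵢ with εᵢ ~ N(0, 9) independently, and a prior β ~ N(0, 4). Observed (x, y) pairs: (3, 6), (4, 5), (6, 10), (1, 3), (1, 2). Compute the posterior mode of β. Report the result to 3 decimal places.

log p(β | y) = −Σ(yᵢ − βxᵢ)²/(2·9) − β²/(2·4) + const.
Setting the derivative to zero: Σxᵢ(yᵢ − βxᵢ)/9 − β/4 = 0, so β = Σxᵢyᵢ / (Σxᵢ² + σ²/τ²).
Σxᵢyᵢ = 3·6 + 4·5 + 6·10 + 1·3 + 1·2 = 103; Σxᵢ² = 63; σ²/τ² = 2.25.
β̂_MAP = 103 / (63 + 2.25) = 103/65.25 ≈ 1.579.

β̂_MAP = 1.579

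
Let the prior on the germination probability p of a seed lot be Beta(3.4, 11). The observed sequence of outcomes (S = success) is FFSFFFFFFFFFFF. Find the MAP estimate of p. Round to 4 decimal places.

Prior: Beta(3.4, 11).
Data: 1 success in 14 trials (from the sequence). The binomial likelihood contributes p(1−p)^13, so the posterior is Beta(3.4+1, 11+13) = Beta(4.4, 24).
For Beta(a, b) with a, b > 1 the mode is (a−1)/(a+b−2) = 3.4/26.4 ≈ 0.1288.

p̂_MAP = 0.1288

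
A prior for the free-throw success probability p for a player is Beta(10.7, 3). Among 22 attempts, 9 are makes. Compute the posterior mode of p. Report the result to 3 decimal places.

p̂_MAP = 0.555

Prior: Beta(10.7, 3).
Data: 9 successes in 22 trials. The binomial likelihood contributes p^9(1−p)^13, so the posterior is Beta(10.7+9, 3+13) = Beta(19.7, 16).
For Beta(a, b) with a, b > 1 the mode is (a−1)/(a+b−2) = 18.7/33.7 ≈ 0.555.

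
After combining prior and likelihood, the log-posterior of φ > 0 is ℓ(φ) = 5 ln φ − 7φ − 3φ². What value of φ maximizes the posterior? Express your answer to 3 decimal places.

ℓ'(φ) = 5/φ − 7 − 6φ. Setting this to zero and multiplying by φ: 6φ² + 7φ − 5 = 0.
φ = (−7 + √(7² + 4·6·5)) / (2·6) = (−7 + √169) / 12 = (−7 + 13)/12 = 1/2.
ℓ''(φ) = −5/φ² − 6 < 0, confirming a maximum.

φ̂_MAP = 0.500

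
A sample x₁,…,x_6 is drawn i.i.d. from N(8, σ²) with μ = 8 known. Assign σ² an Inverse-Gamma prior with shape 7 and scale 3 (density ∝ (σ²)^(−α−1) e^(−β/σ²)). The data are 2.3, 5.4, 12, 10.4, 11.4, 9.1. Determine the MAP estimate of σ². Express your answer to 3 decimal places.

Sum of squared deviations about the known mean: SS = (2.3−8)² + (5.4−8)² + (12−8)² + (10.4−8)² + (11.4−8)² + (9.1−8)² = 73.78.
The Normal likelihood contributes (σ²)^(−n/2) exp(−SS/(2σ²)), so the posterior is Inverse-Gamma(α + n/2, β + SS/2) = Inverse-Gamma(10, 39.89).
The mode of Inverse-Gamma(a, b) is b/(a+1) = 39.89/11 ≈ 3.626.

σ̂²_MAP = 3.626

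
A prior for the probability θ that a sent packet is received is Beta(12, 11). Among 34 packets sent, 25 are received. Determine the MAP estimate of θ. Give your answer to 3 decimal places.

Prior: Beta(12, 11).
Data: 25 successes in 34 trials. The binomial likelihood contributes θ^25(1−θ)^9, so the posterior is Beta(12+25, 11+9) = Beta(37, 20).
For Beta(a, b) with a, b > 1 the mode is (a−1)/(a+b−2) = 36/55 ≈ 0.655.

θ̂_MAP = 0.655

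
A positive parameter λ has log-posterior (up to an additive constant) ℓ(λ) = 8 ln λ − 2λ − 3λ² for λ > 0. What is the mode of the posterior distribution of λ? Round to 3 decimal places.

λ̂_MAP = 1.000

ℓ'(λ) = 8/λ − 2 − 6λ. Setting this to zero and multiplying by λ: 6λ² + 2λ − 8 = 0.
λ = (−2 + √(2² + 4·6·8)) / (2·6) = (−2 + √196) / 12 = (−2 + 14)/12 = 1.
ℓ''(λ) = −8/λ² − 6 < 0, confirming a maximum.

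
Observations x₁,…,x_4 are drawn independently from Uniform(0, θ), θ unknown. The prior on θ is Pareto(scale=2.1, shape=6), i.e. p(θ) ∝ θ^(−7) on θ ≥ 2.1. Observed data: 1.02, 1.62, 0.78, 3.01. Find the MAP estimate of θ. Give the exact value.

The Uniform(0, θ) likelihood is θ^(−n) for θ ≥ max(xᵢ), zero otherwise. Here max(xᵢ) = 3.01.
Posterior ∝ θ^(−7) · θ^(−4) = θ^(−11) on θ ≥ max(2.1, 3.01) = 3.01.
This density is strictly decreasing in θ, so the posterior mode lies at the lower boundary of the support.

θ̂_MAP = 3.01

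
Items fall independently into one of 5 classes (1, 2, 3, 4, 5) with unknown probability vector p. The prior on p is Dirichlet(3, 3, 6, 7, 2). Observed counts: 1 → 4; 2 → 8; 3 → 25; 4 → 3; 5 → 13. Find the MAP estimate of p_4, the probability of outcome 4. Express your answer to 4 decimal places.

MAP estimate: 0.1304

The posterior is Dirichlet(αᵢ + nᵢ) = Dirichlet(7, 11, 31, 10, 15).
For a Dirichlet(a₁,…,a_K) with all aᵢ > 1, the mode has j-th component (aⱼ − 1)/(Σaᵢ − K).
Here Σaᵢ = 74 and K = 5, so p_4 = (10 − 1)/(74 − 5) = 9/69 ≈ 0.1304.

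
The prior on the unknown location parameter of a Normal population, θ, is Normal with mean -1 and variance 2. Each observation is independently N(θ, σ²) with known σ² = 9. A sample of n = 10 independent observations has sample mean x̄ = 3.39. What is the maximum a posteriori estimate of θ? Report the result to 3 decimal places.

θ̂_MAP = 2.028

n = 10, x̄ = 3.39.
For a Normal prior and Normal likelihood with known variance, the posterior is Normal; its mode equals its mean, the precision-weighted average.
Prior precision 1/σ₀² = 1/2 = 0.5; data precision n/σ² = 10/9.
θ̂ = (0.5·(-1) + (10/9)·3.39) / (0.5 + 10/9) = (49/15)/(29/18) = 294/145 ≈ 2.028.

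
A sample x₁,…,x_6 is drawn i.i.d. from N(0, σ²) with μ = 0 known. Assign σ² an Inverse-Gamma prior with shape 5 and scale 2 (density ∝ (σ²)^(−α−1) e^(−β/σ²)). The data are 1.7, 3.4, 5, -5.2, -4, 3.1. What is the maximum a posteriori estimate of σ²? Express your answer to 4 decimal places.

σ̂²_MAP = 5.3389

Sum of squared deviations about the known mean: SS = (1.7−0)² + (3.4−0)² + (5−0)² + (-5.2−0)² + (-4−0)² + (3.1−0)² = 92.1.
The Normal likelihood contributes (σ²)^(−n/2) exp(−SS/(2σ²)), so the posterior is Inverse-Gamma(α + n/2, β + SS/2) = Inverse-Gamma(8, 48.05).
The mode of Inverse-Gamma(a, b) is b/(a+1) = 48.05/9 ≈ 5.3389.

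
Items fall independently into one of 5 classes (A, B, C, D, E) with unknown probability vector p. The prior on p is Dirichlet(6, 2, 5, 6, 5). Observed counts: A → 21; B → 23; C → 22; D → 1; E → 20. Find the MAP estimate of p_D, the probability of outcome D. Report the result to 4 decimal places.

The posterior is Dirichlet(αᵢ + nᵢ) = Dirichlet(27, 25, 27, 7, 25).
For a Dirichlet(a₁,…,a_K) with all aᵢ > 1, the mode has j-th component (aⱼ − 1)/(Σaᵢ − K).
Here Σaᵢ = 111 and K = 5, so p_D = (7 − 1)/(111 − 5) = 6/106 ≈ 0.0566.

MAP estimate of p_D = 0.0566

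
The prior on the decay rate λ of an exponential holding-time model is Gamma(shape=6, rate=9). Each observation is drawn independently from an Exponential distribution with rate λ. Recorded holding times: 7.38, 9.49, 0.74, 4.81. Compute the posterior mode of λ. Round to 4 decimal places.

The Exponential(rate=λ) likelihood is ∝ λ^n e^(−λΣtᵢ). Here n = 4 and Σtᵢ = 7.38 + 9.49 + 0.74 + 4.81 = 22.42.
Posterior ∝ λ^5e^(−9λ) · λ^4e^(−22.42λ) = λ^9e^(−31.42λ), i.e. Gamma(10, 31.42).
Mode = (a−1)/b = 9/31.42 ≈ 0.2864.

λ̂_MAP = 0.2864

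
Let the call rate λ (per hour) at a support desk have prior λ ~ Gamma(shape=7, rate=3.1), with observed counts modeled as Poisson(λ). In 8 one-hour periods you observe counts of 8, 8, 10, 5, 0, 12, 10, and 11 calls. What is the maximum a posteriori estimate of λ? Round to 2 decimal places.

λ̂_MAP = 6.31

Σxᵢ = 8+8+10+5+0+12+10+11 = 64, with n = 8.
Posterior ∝ λ^6e^(−3.1λ) · λ^64e^(−8λ) = λ^70e^(−11.1λ), i.e. Gamma(shape=71, rate=11.1).
The mode of a Gamma(a, b) with a ≥ 1 (shape–rate) is (a−1)/b = 70/11.1 ≈ 6.31.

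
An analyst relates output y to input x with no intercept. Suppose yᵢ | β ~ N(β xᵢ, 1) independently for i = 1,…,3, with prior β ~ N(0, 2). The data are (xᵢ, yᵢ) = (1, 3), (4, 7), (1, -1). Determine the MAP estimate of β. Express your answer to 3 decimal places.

log p(β | y) = −Σ(yᵢ − βxᵢ)²/(2·1) − β²/(2·2) + const.
Setting the derivative to zero: Σxᵢ(yᵢ − βxᵢ)/1 − β/2 = 0, so β = Σxᵢyᵢ / (Σxᵢ² + σ²/τ²).
Σxᵢyᵢ = 1·3 + 4·7 + 1·(-1) = 30; Σxᵢ² = 18; σ²/τ² = 0.5.
β̂_MAP = 30 / (18 + 0.5) = 30/18.5 ≈ 1.622.

β̂_MAP = 1.622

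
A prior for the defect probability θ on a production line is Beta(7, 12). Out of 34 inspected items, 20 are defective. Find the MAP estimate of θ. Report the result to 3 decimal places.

Prior: Beta(7, 12).
Data: 20 successes in 34 trials. The binomial likelihood contributes θ^20(1−θ)^14, so the posterior is Beta(7+20, 12+14) = Beta(27, 26).
For Beta(a, b) with a, b > 1 the mode is (a−1)/(a+b−2) = 26/51 ≈ 0.510.

θ̂_MAP = 0.510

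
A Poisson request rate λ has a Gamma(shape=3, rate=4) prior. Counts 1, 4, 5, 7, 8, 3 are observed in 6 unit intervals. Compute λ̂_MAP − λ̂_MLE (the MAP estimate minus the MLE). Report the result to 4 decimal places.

MAP − MLE = -1.6667

Σxᵢ = 28. Posterior is Gamma(31, 10); MAP = (31−1)/10 = 30/10 ≈ 3.00000.
MLE = x̄ = 28/6 ≈ 4.66667.
Difference = 30/10 − 28/6 = -5/3 ≈ -1.6667.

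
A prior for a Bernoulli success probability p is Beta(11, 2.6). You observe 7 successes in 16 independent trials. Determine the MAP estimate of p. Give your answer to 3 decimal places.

Prior: Beta(11, 2.6).
Data: 7 successes in 16 trials. The binomial likelihood contributes p^7(1−p)^9, so the posterior is Beta(11+7, 2.6+9) = Beta(18, 11.6).
For Beta(a, b) with a, b > 1 the mode is (a−1)/(a+b−2) = 17/27.6 ≈ 0.616.

p̂_MAP = 0.616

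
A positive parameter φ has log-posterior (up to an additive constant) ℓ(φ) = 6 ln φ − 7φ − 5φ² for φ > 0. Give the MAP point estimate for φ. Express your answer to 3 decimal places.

ℓ'(φ) = 6/φ − 7 − 10φ. Setting this to zero and multiplying by φ: 10φ² + 7φ − 6 = 0.
φ = (−7 + √(7² + 4·10·6)) / (2·10) = (−7 + √289) / 20 = (−7 + 17)/20 = 1/2.
ℓ''(φ) = −6/φ² − 10 < 0, confirming a maximum.

φ̂_MAP = 0.500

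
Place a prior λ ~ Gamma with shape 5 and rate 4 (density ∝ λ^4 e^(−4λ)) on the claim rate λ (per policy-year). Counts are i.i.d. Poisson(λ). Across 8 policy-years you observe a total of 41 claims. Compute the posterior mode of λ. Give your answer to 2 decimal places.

Σxᵢ = 41, n = 8.
Posterior ∝ λ^4e^(−4λ) · λ^41e^(−8λ) = λ^45e^(−12λ), i.e. Gamma(shape=46, rate=12).
The mode of a Gamma(a, b) with a ≥ 1 (shape–rate) is (a−1)/b = 45/12 ≈ 3.75.

λ̂_MAP = 3.75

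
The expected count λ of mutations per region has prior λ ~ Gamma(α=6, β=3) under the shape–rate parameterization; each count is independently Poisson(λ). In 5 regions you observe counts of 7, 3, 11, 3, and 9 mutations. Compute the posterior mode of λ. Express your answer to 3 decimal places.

Σxᵢ = 7+3+11+3+9 = 33, with n = 5.
Posterior ∝ λ^5e^(−3λ) · λ^33e^(−5λ) = λ^38e^(−8λ), i.e. Gamma(shape=39, rate=8).
The mode of a Gamma(a, b) with a ≥ 1 (shape–rate) is (a−1)/b = 38/8 ≈ 4.750.

λ̂_MAP = 4.750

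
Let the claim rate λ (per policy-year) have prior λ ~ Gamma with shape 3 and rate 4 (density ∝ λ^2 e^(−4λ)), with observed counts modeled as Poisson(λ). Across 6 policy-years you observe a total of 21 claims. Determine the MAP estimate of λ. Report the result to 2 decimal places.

Σxᵢ = 21, n = 6.
Posterior ∝ λ^2e^(−4λ) · λ^21e^(−6λ) = λ^23e^(−10λ), i.e. Gamma(shape=24, rate=10).
The mode of a Gamma(a, b) with a ≥ 1 (shape–rate) is (a−1)/b = 23/10 ≈ 2.30.

λ̂_MAP = 2.30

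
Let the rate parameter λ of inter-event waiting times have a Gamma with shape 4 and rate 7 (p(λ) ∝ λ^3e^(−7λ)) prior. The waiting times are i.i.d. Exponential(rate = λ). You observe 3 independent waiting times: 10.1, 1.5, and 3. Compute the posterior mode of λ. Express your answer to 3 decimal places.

The Exponential(rate=λ) likelihood is ∝ λ^n e^(−λΣtᵢ). Here n = 3 and Σtᵢ = 10.1 + 1.5 + 3 = 14.6.
Posterior ∝ λ^3e^(−7λ) · λ^3e^(−14.6λ) = λ^6e^(−21.6λ), i.e. Gamma(7, 21.6).
Mode = (a−1)/b = 6/21.6 ≈ 0.278.

λ̂_MAP = 0.278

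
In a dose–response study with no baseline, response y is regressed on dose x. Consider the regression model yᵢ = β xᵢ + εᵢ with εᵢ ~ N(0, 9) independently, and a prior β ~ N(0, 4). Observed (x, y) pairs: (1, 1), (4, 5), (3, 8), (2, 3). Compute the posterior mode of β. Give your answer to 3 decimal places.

log p(β | y) = −Σ(yᵢ − βxᵢ)²/(2·9) − β²/(2·4) + const.
Setting the derivative to zero: Σxᵢ(yᵢ − βxᵢ)/9 − β/4 = 0, so β = Σxᵢyᵢ / (Σxᵢ² + σ²/τ²).
Σxᵢyᵢ = 1·1 + 4·5 + 3·8 + 2·3 = 51; Σxᵢ² = 30; σ²/τ² = 2.25.
β̂_MAP = 51 / (30 + 2.25) = 51/32.25 ≈ 1.581.

β̂_MAP = 1.581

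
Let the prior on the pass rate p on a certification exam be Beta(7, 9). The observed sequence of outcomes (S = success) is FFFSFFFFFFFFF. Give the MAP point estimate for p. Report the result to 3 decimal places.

Prior: Beta(7, 9).
Data: 1 success in 13 trials (from the sequence). The binomial likelihood contributes p(1−p)^12, so the posterior is Beta(7+1, 9+12) = Beta(8, 21).
For Beta(a, b) with a, b > 1 the mode is (a−1)/(a+b−2) = 7/27 ≈ 0.259.

p̂_MAP = 0.259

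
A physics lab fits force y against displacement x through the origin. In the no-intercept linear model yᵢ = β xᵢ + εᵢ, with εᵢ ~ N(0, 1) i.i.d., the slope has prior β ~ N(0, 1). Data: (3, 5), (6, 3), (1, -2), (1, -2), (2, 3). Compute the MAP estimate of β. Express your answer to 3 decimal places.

β̂_MAP = 0.673

log p(β | y) = −Σ(yᵢ − βxᵢ)²/(2·1) − β²/(2·1) + const.
Setting the derivative to zero: Σxᵢ(yᵢ − βxᵢ)/1 − β/1 = 0, so β = Σxᵢyᵢ / (Σxᵢ² + σ²/τ²).
Σxᵢyᵢ = 3·5 + 6·3 + 1·(-2) + 1·(-2) + 2·3 = 35; Σxᵢ² = 51; σ²/τ² = 1.
β̂_MAP = 35 / (51 + 1) = 35/52 ≈ 0.673.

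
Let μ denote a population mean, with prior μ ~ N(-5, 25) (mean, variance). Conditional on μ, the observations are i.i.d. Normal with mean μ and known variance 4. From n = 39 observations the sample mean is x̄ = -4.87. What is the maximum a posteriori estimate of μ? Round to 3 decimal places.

n = 39, x̄ = -4.87.
For a Normal prior and Normal likelihood with known variance, the posterior is Normal; its mode equals its mean, the precision-weighted average.
Prior precision 1/σ₀² = 1/25 = 0.04; data precision n/σ² = 39/4 = 9.75.
μ̂ = (0.04·(-5) + 9.75·(-4.87)) / (0.04 + 9.75) = (-47.6825)/9.79 = -19073/3916 ≈ -4.871.

μ̂_MAP = -4.871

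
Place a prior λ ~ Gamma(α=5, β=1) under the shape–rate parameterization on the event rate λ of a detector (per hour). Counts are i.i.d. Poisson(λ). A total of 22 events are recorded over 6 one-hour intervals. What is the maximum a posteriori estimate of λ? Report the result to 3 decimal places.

Σxᵢ = 22, n = 6.
Posterior ∝ λ^4e^(−1λ) · λ^22e^(−6λ) = λ^26e^(−7λ), i.e. Gamma(shape=27, rate=7).
The mode of a Gamma(a, b) with a ≥ 1 (shape–rate) is (a−1)/b = 26/7 ≈ 3.714.

λ̂_MAP = 3.714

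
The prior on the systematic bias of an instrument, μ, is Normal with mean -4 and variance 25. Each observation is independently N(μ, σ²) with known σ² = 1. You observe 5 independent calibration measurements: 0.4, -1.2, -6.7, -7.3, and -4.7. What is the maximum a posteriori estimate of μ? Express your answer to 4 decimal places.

μ̂_MAP = -3.9008

n = 5; x̄ = (0.4 + (-1.2) + (-6.7) + (-7.3) + (-4.7))/5 = -19.5/5 = -3.9.
For a Normal prior and Normal likelihood with known variance, the posterior is Normal; its mode equals its mean, the precision-weighted average.
Prior precision 1/σ₀² = 1/25 = 0.04; data precision n/σ² = 5/1 = 5.
μ̂ = (0.04·(-4) + 5·(-3.9)) / (0.04 + 5) = (-19.66)/5.04 = -983/252 ≈ -3.9008.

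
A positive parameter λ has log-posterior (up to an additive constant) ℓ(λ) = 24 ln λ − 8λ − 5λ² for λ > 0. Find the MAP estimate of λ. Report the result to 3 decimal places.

λ̂_MAP = 1.200

ℓ'(λ) = 24/λ − 8 − 10λ. Setting this to zero and multiplying by λ: 10λ² + 8λ − 24 = 0.
λ = (−8 + √(8² + 4·10·24)) / (2·10) = (−8 + √1024) / 20 = (−8 + 32)/20 = 6/5.
ℓ''(λ) = −24/λ² − 10 < 0, confirming a maximum.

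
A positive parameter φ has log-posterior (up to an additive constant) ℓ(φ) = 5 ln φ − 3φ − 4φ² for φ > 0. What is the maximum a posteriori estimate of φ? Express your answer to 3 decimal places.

φ̂_MAP = 0.625

ℓ'(φ) = 5/φ − 3 − 8φ. Setting this to zero and multiplying by φ: 8φ² + 3φ − 5 = 0.
φ = (−3 + √(3² + 4·8·5)) / (2·8) = (−3 + √169) / 16 = (−3 + 13)/16 = 5/8.
ℓ''(φ) = −5/φ² − 8 < 0, confirming a maximum.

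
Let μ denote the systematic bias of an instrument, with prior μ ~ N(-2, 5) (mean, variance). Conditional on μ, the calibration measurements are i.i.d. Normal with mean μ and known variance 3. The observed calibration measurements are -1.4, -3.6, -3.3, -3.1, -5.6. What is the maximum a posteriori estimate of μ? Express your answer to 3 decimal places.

μ̂_MAP = -3.250

n = 5; x̄ = ((-1.4) + (-3.6) + (-3.3) + (-3.1) + (-5.6))/5 = -17/5 = -3.4.
For a Normal prior and Normal likelihood with known variance, the posterior is Normal; its mode equals its mean, the precision-weighted average.
Prior precision 1/σ₀² = 1/5 = 0.2; data precision n/σ² = 5/3.
μ̂ = (0.2·(-2) + (5/3)·(-3.4)) / (0.2 + 5/3) = (-91/15)/(28/15) = -3.250.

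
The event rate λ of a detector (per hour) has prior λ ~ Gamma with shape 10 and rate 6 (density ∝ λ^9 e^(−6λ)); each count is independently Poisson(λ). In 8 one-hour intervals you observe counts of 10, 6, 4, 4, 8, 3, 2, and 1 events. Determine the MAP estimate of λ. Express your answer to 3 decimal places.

Σxᵢ = 10+6+4+4+8+3+2+1 = 38, with n = 8.
Posterior ∝ λ^9e^(−6λ) · λ^38e^(−8λ) = λ^47e^(−14λ), i.e. Gamma(shape=48, rate=14).
The mode of a Gamma(a, b) with a ≥ 1 (shape–rate) is (a−1)/b = 47/14 ≈ 3.357.

λ̂_MAP = 3.357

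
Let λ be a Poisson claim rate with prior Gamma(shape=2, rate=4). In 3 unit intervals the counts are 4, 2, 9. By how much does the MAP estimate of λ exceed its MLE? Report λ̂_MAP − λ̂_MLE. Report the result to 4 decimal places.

MAP − MLE = -2.7143

Σxᵢ = 15. Posterior is Gamma(17, 7); MAP = (17−1)/7 = 16/7 ≈ 2.28571.
MLE = x̄ = 15/3 ≈ 5.00000.
Difference = 16/7 − 15/3 = -19/7 ≈ -2.7143.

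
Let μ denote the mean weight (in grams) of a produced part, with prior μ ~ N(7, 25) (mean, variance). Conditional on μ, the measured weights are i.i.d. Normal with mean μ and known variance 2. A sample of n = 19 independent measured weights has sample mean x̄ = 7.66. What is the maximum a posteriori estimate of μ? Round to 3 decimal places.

n = 19, x̄ = 7.66.
For a Normal prior and Normal likelihood with known variance, the posterior is Normal; its mode equals its mean, the precision-weighted average.
Prior precision 1/σ₀² = 1/25 = 0.04; data precision n/σ² = 19/2 = 9.5.
μ̂ = (0.04·7 + 9.5·7.66) / (0.04 + 9.5) = 73.05/9.54 = 2435/318 ≈ 7.657.

μ̂_MAP = 7.657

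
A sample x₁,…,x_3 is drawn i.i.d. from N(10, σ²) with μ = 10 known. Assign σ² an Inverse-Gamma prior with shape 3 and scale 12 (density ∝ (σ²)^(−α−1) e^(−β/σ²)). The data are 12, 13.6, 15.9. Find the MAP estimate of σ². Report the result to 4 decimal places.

σ̂²_MAP = 6.8882

Sum of squared deviations about the known mean: SS = (12−10)² + (13.6−10)² + (15.9−10)² = 51.77.
The Normal likelihood contributes (σ²)^(−n/2) exp(−SS/(2σ²)), so the posterior is Inverse-Gamma(α + n/2, β + SS/2) = Inverse-Gamma(4.5, 37.885).
The mode of Inverse-Gamma(a, b) is b/(a+1) = 37.885/5.5 ≈ 6.8882.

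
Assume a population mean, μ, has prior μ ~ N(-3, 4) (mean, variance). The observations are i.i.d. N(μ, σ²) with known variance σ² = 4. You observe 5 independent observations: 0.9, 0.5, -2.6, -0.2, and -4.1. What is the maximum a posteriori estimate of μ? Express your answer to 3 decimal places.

μ̂_MAP = -1.417

n = 5; x̄ = (0.9 + 0.5 + (-2.6) + (-0.2) + (-4.1))/5 = -5.5/5 = -1.1.
For a Normal prior and Normal likelihood with known variance, the posterior is Normal; its mode equals its mean, the precision-weighted average.
Prior precision 1/σ₀² = 1/4 = 0.25; data precision n/σ² = 5/4 = 1.25.
μ̂ = (0.25·(-3) + 1.25·(-1.1)) / (0.25 + 1.25) = (-2.125)/1.5 = -17/12 ≈ -1.417.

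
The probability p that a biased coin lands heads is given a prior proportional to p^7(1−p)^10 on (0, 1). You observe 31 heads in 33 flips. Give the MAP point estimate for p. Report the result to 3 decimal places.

p̂_MAP = 0.760

The prior density ∝ p^7(1−p)^10 is the kernel of Beta(8, 11).
Data: 31 successes in 33 trials. The binomial likelihood contributes p^31(1−p)^2, so the posterior is Beta(8+31, 11+2) = Beta(39, 13).
For Beta(a, b) with a, b > 1 the mode is (a−1)/(a+b−2) = 38/50 ≈ 0.760.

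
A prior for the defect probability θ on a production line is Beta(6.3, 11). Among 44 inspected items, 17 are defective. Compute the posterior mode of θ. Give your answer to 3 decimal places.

θ̂_MAP = 0.376

Prior: Beta(6.3, 11).
Data: 17 successes in 44 trials. The binomial likelihood contributes θ^17(1−θ)^27, so the posterior is Beta(6.3+17, 11+27) = Beta(23.3, 38).
For Beta(a, b) with a, b > 1 the mode is (a−1)/(a+b−2) = 22.3/59.3 ≈ 0.376.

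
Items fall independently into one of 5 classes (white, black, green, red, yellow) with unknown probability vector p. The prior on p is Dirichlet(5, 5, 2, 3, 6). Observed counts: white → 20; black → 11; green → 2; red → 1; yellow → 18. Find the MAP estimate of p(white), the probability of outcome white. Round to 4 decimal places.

MAP estimate of p(white) = 0.3529

The posterior is Dirichlet(αᵢ + nᵢ) = Dirichlet(25, 16, 4, 4, 24).
For a Dirichlet(a₁,…,a_K) with all aᵢ > 1, the mode has j-th component (aⱼ − 1)/(Σaᵢ − K).
Here Σaᵢ = 73 and K = 5, so p(white) = (25 − 1)/(73 − 5) = 24/68 ≈ 0.3529.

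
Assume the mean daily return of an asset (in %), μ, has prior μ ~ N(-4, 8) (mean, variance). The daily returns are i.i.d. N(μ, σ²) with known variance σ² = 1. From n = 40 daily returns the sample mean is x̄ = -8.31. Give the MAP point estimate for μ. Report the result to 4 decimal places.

n = 40, x̄ = -8.31.
For a Normal prior and Normal likelihood with known variance, the posterior is Normal; its mode equals its mean, the precision-weighted average.
Prior precision 1/σ₀² = 1/8 = 0.125; data precision n/σ² = 40/1 = 40.
μ̂ = (0.125·(-4) + 40·(-8.31)) / (0.125 + 40) = (-332.9)/40.125 = -13316/1605 ≈ -8.2966.

μ̂_MAP = -8.2966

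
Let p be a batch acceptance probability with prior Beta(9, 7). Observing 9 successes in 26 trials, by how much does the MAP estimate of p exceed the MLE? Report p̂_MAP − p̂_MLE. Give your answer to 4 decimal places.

MAP − MLE = 0.0788

Posterior is Beta(18, 24); MAP = (18−1)/(42−2) = 17/40 ≈ 0.42500.
MLE ignores the prior: p̂_MLE = k/n = 9/26 ≈ 0.34615.
Difference = 17/40 − 9/26 = 41/520 ≈ 0.0788.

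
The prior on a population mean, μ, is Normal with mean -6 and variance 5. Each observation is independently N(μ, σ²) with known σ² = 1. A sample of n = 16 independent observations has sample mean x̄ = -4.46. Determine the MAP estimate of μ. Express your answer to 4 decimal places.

n = 16, x̄ = -4.46.
For a Normal prior and Normal likelihood with known variance, the posterior is Normal; its mode equals its mean, the precision-weighted average.
Prior precision 1/σ₀² = 1/5 = 0.2; data precision n/σ² = 16/1 = 16.
μ̂ = (0.2·(-6) + 16·(-4.46)) / (0.2 + 16) = (-72.56)/16.2 = -1814/405 ≈ -4.4790.

μ̂_MAP = -4.4790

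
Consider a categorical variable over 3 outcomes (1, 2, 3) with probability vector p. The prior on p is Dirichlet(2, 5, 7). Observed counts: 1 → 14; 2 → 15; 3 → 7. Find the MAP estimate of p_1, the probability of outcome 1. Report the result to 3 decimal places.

MAP estimate: 0.319

The posterior is Dirichlet(αᵢ + nᵢ) = Dirichlet(16, 20, 14).
For a Dirichlet(a₁,…,a_K) with all aᵢ > 1, the mode has j-th component (aⱼ − 1)/(Σaᵢ − K).
Here Σaᵢ = 50 and K = 3, so p_1 = (16 − 1)/(50 − 3) = 15/47 ≈ 0.319.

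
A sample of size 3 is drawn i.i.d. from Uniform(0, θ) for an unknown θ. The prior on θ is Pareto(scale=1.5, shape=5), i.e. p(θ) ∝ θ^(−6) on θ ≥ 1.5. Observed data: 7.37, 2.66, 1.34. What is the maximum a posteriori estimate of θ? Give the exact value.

θ̂_MAP = 7.37

The Uniform(0, θ) likelihood is θ^(−n) for θ ≥ max(xᵢ), zero otherwise. Here max(xᵢ) = 7.37.
Posterior ∝ θ^(−6) · θ^(−3) = θ^(−9) on θ ≥ max(1.5, 7.37) = 7.37.
This density is strictly decreasing in θ, so the posterior mode lies at the lower boundary of the support.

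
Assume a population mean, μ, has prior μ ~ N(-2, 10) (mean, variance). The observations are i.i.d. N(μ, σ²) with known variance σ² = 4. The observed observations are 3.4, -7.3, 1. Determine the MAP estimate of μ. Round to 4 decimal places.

μ̂_MAP = -1.0882

n = 3; x̄ = (3.4 + (-7.3) + 1)/3 = -2.9/3 = -29/30 ≈ -0.9667.
For a Normal prior and Normal likelihood with known variance, the posterior is Normal; its mode equals its mean, the precision-weighted average.
Prior precision 1/σ₀² = 1/10 = 0.1; data precision n/σ² = 3/4 = 0.75.
μ̂ = (0.1·(-2) + 0.75·(-29/30)) / (0.1 + 0.75) = (-0.925)/0.85 = -37/34 ≈ -1.0882.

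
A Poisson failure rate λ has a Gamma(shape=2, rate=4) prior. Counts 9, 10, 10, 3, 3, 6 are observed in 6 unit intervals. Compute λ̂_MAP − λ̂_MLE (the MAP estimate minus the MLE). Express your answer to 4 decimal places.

Σxᵢ = 41. Posterior is Gamma(43, 10); MAP = (43−1)/10 = 42/10 ≈ 4.20000.
MLE = x̄ = 41/6 ≈ 6.83333.
Difference = 42/10 − 41/6 = -79/30 ≈ -2.6333.

MAP − MLE = -2.6333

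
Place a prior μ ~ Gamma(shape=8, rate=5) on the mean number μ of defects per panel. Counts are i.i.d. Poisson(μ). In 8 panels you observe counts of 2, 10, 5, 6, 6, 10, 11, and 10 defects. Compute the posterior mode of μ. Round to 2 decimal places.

μ̂_MAP = 5.15

Σxᵢ = 2+10+5+6+6+10+11+10 = 60, with n = 8.
Posterior ∝ μ^7e^(−5μ) · μ^60e^(−8μ) = μ^67e^(−13μ), i.e. Gamma(shape=68, rate=13).
The mode of a Gamma(a, b) with a ≥ 1 (shape–rate) is (a−1)/b = 67/13 ≈ 5.15.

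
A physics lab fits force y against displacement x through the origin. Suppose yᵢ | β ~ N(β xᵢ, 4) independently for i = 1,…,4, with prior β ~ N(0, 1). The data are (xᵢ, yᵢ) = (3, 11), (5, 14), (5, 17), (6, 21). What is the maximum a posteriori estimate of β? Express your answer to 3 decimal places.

log p(β | y) = −Σ(yᵢ − βxᵢ)²/(2·4) − β²/(2·1) + const.
Setting the derivative to zero: Σxᵢ(yᵢ − βxᵢ)/4 − β/1 = 0, so β = Σxᵢyᵢ / (Σxᵢ² + σ²/τ²).
Σxᵢyᵢ = 3·11 + 5·14 + 5·17 + 6·21 = 314; Σxᵢ² = 95; σ²/τ² = 4.
β̂_MAP = 314 / (95 + 4) = 314/99 ≈ 3.172.

β̂_MAP = 3.172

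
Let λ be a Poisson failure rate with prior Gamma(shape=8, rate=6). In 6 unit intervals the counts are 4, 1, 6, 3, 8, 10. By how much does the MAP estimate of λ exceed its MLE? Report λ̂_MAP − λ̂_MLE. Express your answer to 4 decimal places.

Σxᵢ = 32. Posterior is Gamma(40, 12); MAP = (40−1)/12 = 39/12 ≈ 3.25000.
MLE = x̄ = 32/6 ≈ 5.33333.
Difference = 39/12 − 32/6 = -25/12 ≈ -2.0833.

MAP − MLE = -2.0833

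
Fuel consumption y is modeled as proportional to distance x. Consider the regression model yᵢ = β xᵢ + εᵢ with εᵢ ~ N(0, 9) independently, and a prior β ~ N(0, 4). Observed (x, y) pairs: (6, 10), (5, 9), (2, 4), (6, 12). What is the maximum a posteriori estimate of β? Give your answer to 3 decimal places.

log p(β | y) = −Σ(yᵢ − βxᵢ)²/(2·9) − β²/(2·4) + const.
Setting the derivative to zero: Σxᵢ(yᵢ − βxᵢ)/9 − β/4 = 0, so β = Σxᵢyᵢ / (Σxᵢ² + σ²/τ²).
Σxᵢyᵢ = 6·10 + 5·9 + 2·4 + 6·12 = 185; Σxᵢ² = 101; σ²/τ² = 2.25.
β̂_MAP = 185 / (101 + 2.25) = 185/103.25 ≈ 1.792.

β̂_MAP = 1.792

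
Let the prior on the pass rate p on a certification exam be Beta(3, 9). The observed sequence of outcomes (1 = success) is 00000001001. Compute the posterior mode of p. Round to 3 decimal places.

Prior: Beta(3, 9).
Data: 2 successes in 11 trials (from the sequence). The binomial likelihood contributes p^2(1−p)^9, so the posterior is Beta(3+2, 9+9) = Beta(5, 18).
For Beta(a, b) with a, b > 1 the mode is (a−1)/(a+b−2) = 4/21 ≈ 0.190.

p̂_MAP = 0.190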